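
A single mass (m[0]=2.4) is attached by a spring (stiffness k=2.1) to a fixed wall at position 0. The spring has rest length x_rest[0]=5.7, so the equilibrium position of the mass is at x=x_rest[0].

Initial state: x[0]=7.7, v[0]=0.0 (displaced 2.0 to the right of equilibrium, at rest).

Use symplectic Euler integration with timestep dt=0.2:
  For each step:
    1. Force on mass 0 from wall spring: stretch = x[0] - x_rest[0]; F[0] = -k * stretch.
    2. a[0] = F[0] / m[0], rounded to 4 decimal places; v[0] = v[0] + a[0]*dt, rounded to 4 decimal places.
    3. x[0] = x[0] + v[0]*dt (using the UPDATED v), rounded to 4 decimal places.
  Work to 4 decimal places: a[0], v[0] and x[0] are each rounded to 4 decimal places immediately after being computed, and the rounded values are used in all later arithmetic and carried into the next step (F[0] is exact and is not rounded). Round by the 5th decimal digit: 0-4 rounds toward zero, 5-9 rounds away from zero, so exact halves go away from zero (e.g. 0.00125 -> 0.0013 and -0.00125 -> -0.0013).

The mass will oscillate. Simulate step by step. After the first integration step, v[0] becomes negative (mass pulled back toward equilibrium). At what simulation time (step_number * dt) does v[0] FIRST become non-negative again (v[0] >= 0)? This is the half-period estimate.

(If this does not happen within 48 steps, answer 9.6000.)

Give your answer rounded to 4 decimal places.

Step 0: x=[7.7000] v=[0.0000]
Step 1: x=[7.6300] v=[-0.3500]
Step 2: x=[7.4924] v=[-0.6878]
Step 3: x=[7.2921] v=[-1.0015]
Step 4: x=[7.0361] v=[-1.2801]
Step 5: x=[6.7333] v=[-1.5139]
Step 6: x=[6.3944] v=[-1.6947]
Step 7: x=[6.0312] v=[-1.8162]
Step 8: x=[5.6564] v=[-1.8742]
Step 9: x=[5.2831] v=[-1.8666]
Step 10: x=[4.9244] v=[-1.7936]
Step 11: x=[4.5928] v=[-1.6579]
Step 12: x=[4.3000] v=[-1.4641]
Step 13: x=[4.0562] v=[-1.2191]
Step 14: x=[3.8699] v=[-0.9314]
Step 15: x=[3.7477] v=[-0.6111]
Step 16: x=[3.6938] v=[-0.2694]
Step 17: x=[3.7101] v=[0.0817]
First v>=0 after going negative at step 17, time=3.4000

Answer: 3.4000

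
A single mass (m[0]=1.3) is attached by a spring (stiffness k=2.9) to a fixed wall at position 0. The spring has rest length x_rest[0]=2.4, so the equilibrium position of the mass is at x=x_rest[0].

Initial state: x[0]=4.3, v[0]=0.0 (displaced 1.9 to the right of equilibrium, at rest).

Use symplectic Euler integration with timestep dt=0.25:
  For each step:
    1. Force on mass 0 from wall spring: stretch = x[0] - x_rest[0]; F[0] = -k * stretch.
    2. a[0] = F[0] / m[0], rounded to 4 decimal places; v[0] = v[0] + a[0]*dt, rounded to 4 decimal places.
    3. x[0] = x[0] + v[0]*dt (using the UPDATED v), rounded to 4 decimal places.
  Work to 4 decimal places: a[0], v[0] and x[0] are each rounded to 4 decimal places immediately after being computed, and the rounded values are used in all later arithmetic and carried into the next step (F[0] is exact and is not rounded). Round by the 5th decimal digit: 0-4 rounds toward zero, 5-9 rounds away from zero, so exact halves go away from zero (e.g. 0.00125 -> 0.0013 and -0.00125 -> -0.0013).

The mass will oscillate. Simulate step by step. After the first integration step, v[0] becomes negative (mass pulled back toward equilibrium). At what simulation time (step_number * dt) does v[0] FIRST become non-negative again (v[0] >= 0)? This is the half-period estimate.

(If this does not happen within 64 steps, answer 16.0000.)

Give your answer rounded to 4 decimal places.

Step 0: x=[4.3000] v=[0.0000]
Step 1: x=[4.0351] v=[-1.0596]
Step 2: x=[3.5422] v=[-1.9715]
Step 3: x=[2.8901] v=[-2.6085]
Step 4: x=[2.1697] v=[-2.8818]
Step 5: x=[1.4814] v=[-2.7534]
Step 6: x=[0.9211] v=[-2.2411]
Step 7: x=[0.5670] v=[-1.4163]
Step 8: x=[0.4685] v=[-0.3941]
Step 9: x=[0.6393] v=[0.6831]
First v>=0 after going negative at step 9, time=2.2500

Answer: 2.2500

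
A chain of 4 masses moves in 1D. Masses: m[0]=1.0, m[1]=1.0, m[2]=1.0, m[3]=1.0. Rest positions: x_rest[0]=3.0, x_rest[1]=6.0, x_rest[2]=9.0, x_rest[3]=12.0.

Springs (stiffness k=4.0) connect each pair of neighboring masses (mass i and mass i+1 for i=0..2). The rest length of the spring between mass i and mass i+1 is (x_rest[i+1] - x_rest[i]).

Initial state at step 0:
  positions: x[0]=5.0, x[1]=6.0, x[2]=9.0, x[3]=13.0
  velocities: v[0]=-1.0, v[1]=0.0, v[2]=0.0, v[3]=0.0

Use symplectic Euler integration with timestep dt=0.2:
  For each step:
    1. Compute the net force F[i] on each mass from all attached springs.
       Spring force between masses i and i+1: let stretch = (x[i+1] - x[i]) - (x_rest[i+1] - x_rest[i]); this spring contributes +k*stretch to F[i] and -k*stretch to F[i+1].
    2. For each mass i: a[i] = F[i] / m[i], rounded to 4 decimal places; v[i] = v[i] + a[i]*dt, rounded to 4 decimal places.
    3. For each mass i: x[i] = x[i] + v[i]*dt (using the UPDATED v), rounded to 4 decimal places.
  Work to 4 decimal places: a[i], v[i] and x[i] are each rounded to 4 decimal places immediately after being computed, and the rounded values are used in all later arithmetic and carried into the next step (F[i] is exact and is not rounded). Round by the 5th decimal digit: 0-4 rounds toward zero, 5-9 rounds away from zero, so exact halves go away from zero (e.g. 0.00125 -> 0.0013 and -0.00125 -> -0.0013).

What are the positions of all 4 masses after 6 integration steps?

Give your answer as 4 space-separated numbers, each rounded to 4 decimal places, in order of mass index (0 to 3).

Answer: 2.4126 6.7974 10.3509 12.2391

Derivation:
Step 0: x=[5.0000 6.0000 9.0000 13.0000] v=[-1.0000 0.0000 0.0000 0.0000]
Step 1: x=[4.4800 6.3200 9.1600 12.8400] v=[-2.6000 1.6000 0.8000 -0.8000]
Step 2: x=[3.7744 6.8000 9.4544 12.5712] v=[-3.5280 2.4000 1.4720 -1.3440]
Step 3: x=[3.0729 7.2206 9.8228 12.2837] v=[-3.5075 2.1030 1.8419 -1.4374]
Step 4: x=[2.5550 7.3939 10.1686 12.0825] v=[-2.5893 0.8666 1.7289 -1.0061]
Step 5: x=[2.3314 7.2369 10.3767 12.0551] v=[-1.1182 -0.7848 1.0403 -0.1372]
Step 6: x=[2.4126 6.7974 10.3509 12.2391] v=[0.4062 -2.1974 -0.1288 0.9201]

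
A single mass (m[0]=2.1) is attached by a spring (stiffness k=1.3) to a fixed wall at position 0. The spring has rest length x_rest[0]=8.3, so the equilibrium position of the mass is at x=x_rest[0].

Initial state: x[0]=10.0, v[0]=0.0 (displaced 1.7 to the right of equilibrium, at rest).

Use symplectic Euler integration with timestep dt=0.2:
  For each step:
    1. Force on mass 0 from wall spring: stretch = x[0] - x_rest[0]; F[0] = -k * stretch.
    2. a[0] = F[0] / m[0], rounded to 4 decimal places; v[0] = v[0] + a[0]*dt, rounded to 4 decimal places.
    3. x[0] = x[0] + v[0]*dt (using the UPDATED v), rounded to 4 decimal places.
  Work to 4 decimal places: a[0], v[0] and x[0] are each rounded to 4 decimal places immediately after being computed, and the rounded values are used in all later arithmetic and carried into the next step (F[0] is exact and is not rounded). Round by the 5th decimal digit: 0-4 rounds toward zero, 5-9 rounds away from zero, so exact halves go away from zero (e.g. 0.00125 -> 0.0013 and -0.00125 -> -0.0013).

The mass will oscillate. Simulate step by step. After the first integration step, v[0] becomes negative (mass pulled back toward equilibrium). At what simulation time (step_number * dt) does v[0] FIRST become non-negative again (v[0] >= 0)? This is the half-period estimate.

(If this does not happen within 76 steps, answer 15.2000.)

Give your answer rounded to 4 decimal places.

Answer: 4.0000

Derivation:
Step 0: x=[10.0000] v=[0.0000]
Step 1: x=[9.9579] v=[-0.2105]
Step 2: x=[9.8747] v=[-0.4158]
Step 3: x=[9.7525] v=[-0.6108]
Step 4: x=[9.5944] v=[-0.7906]
Step 5: x=[9.4042] v=[-0.9509]
Step 6: x=[9.1867] v=[-1.0876]
Step 7: x=[8.9472] v=[-1.1974]
Step 8: x=[8.6917] v=[-1.2775]
Step 9: x=[8.4265] v=[-1.3260]
Step 10: x=[8.1582] v=[-1.3417]
Step 11: x=[7.8934] v=[-1.3241]
Step 12: x=[7.6386] v=[-1.2738]
Step 13: x=[7.4002] v=[-1.1919]
Step 14: x=[7.1841] v=[-1.0805]
Step 15: x=[6.9956] v=[-0.9423]
Step 16: x=[6.8394] v=[-0.7808]
Step 17: x=[6.7194] v=[-0.6000]
Step 18: x=[6.6385] v=[-0.4043]
Step 19: x=[6.5988] v=[-0.1986]
Step 20: x=[6.6012] v=[0.0120]
First v>=0 after going negative at step 20, time=4.0000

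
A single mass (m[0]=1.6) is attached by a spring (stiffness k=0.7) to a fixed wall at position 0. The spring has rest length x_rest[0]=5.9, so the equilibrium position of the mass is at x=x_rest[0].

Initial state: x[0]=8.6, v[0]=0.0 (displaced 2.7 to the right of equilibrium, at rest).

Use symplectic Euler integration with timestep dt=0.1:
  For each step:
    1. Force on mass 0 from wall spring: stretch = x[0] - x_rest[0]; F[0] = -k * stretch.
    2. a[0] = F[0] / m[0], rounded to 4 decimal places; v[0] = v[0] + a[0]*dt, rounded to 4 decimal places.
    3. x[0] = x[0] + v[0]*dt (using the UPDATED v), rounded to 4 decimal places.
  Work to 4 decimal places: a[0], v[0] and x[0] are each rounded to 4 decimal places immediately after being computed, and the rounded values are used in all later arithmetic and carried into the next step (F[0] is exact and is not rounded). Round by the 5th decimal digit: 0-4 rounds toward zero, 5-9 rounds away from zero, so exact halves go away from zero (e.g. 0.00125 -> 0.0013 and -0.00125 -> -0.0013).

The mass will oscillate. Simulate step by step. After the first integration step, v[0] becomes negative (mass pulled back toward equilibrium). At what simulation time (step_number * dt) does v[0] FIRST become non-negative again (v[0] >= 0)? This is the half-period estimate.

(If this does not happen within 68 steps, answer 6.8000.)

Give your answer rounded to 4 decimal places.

Step 0: x=[8.6000] v=[0.0000]
Step 1: x=[8.5882] v=[-0.1181]
Step 2: x=[8.5646] v=[-0.2357]
Step 3: x=[8.5294] v=[-0.3523]
Step 4: x=[8.4827] v=[-0.4673]
Step 5: x=[8.4247] v=[-0.5803]
Step 6: x=[8.3556] v=[-0.6908]
Step 7: x=[8.2758] v=[-0.7982]
Step 8: x=[8.1856] v=[-0.9021]
Step 9: x=[8.0854] v=[-1.0021]
Step 10: x=[7.9756] v=[-1.0977]
Step 11: x=[7.8568] v=[-1.1885]
Step 12: x=[7.7294] v=[-1.2741]
Step 13: x=[7.5940] v=[-1.3541]
Step 14: x=[7.4512] v=[-1.4282]
Step 15: x=[7.3016] v=[-1.4961]
Step 16: x=[7.1459] v=[-1.5574]
Step 17: x=[6.9847] v=[-1.6119]
Step 18: x=[6.8188] v=[-1.6594]
Step 19: x=[6.6488] v=[-1.6996]
Step 20: x=[6.4756] v=[-1.7324]
Step 21: x=[6.2998] v=[-1.7576]
Step 22: x=[6.1223] v=[-1.7751]
Step 23: x=[5.9438] v=[-1.7848]
Step 24: x=[5.7651] v=[-1.7867]
Step 25: x=[5.5870] v=[-1.7808]
Step 26: x=[5.4103] v=[-1.7671]
Step 27: x=[5.2357] v=[-1.7457]
Step 28: x=[5.0640] v=[-1.7166]
Step 29: x=[4.8960] v=[-1.6800]
Step 30: x=[4.7324] v=[-1.6361]
Step 31: x=[4.5739] v=[-1.5850]
Step 32: x=[4.4212] v=[-1.5270]
Step 33: x=[4.2750] v=[-1.4623]
Step 34: x=[4.1359] v=[-1.3912]
Step 35: x=[4.0045] v=[-1.3140]
Step 36: x=[3.8814] v=[-1.2311]
Step 37: x=[3.7671] v=[-1.1428]
Step 38: x=[3.6622] v=[-1.0495]
Step 39: x=[3.5670] v=[-0.9516]
Step 40: x=[3.4821] v=[-0.8495]
Step 41: x=[3.4077] v=[-0.7437]
Step 42: x=[3.3442] v=[-0.6347]
Step 43: x=[3.2919] v=[-0.5229]
Step 44: x=[3.2510] v=[-0.4088]
Step 45: x=[3.2217] v=[-0.2929]
Step 46: x=[3.2041] v=[-0.1757]
Step 47: x=[3.1983] v=[-0.0578]
Step 48: x=[3.2043] v=[0.0604]
First v>=0 after going negative at step 48, time=4.8000

Answer: 4.8000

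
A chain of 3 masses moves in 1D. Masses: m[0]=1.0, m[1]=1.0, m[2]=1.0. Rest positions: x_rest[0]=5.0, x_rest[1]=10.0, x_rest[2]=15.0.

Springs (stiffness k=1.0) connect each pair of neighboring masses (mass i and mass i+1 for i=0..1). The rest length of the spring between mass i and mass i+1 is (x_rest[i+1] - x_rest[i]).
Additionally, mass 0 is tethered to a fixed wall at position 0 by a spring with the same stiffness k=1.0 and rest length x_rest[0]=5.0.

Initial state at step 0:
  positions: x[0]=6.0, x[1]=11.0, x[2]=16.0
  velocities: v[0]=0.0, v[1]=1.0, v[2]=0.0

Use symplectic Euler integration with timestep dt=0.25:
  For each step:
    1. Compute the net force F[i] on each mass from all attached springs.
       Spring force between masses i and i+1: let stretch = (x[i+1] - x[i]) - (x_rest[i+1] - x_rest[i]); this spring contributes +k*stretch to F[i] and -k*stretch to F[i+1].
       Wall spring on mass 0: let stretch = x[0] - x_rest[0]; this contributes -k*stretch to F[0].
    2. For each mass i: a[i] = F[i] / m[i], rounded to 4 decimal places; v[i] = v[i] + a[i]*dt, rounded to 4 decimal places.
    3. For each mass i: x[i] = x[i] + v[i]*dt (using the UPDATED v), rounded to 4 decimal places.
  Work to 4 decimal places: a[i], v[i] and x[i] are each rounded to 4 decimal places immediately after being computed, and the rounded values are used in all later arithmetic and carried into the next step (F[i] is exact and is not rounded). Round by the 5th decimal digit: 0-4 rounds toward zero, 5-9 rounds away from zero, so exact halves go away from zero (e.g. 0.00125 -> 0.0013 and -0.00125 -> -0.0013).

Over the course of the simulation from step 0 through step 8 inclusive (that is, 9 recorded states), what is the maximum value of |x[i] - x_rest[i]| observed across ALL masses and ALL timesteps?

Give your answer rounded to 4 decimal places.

Step 0: x=[6.0000 11.0000 16.0000] v=[0.0000 1.0000 0.0000]
Step 1: x=[5.9375 11.2500 16.0000] v=[-0.2500 1.0000 0.0000]
Step 2: x=[5.8359 11.4649 16.0156] v=[-0.4063 0.8594 0.0625]
Step 3: x=[5.7214 11.6124 16.0593] v=[-0.4580 0.5898 0.1748]
Step 4: x=[5.6175 11.6696 16.1376] v=[-0.4156 0.2288 0.3131]
Step 5: x=[5.5408 11.6278 16.2491] v=[-0.3070 -0.1672 0.4461]
Step 6: x=[5.4982 11.4944 16.3843] v=[-0.1705 -0.5336 0.5408]
Step 7: x=[5.4867 11.2919 16.5264] v=[-0.0460 -0.8102 0.5683]
Step 8: x=[5.4951 11.0537 16.6538] v=[0.0336 -0.9529 0.5097]
Max displacement = 1.6696

Answer: 1.6696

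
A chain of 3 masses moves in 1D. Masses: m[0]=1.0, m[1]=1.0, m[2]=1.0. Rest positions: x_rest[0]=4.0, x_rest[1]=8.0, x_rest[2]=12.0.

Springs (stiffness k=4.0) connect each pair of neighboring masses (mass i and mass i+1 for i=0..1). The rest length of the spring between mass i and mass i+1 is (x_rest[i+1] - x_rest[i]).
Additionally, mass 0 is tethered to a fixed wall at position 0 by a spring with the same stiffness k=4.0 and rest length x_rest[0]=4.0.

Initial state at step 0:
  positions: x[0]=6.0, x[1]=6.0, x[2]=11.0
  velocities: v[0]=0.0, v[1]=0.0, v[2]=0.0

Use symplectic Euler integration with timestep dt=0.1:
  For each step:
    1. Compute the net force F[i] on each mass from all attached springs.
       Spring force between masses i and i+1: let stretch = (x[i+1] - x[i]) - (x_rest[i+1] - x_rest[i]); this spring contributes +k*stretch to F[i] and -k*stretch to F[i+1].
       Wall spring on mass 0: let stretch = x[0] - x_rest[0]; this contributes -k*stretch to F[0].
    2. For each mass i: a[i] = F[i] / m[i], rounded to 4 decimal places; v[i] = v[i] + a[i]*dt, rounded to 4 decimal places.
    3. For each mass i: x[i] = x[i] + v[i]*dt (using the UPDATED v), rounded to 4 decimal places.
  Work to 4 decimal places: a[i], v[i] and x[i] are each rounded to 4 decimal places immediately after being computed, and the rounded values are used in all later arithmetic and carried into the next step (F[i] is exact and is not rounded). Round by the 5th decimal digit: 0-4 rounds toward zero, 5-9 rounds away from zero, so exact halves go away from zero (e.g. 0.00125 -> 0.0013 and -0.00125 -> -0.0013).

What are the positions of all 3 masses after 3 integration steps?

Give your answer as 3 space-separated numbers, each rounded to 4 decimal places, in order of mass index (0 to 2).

Answer: 4.6927 7.0677 10.8065

Derivation:
Step 0: x=[6.0000 6.0000 11.0000] v=[0.0000 0.0000 0.0000]
Step 1: x=[5.7600 6.2000 10.9600] v=[-2.4000 2.0000 -0.4000]
Step 2: x=[5.3072 6.5728 10.8896] v=[-4.5280 3.7280 -0.7040]
Step 3: x=[4.6927 7.0677 10.8065] v=[-6.1446 4.9485 -0.8307]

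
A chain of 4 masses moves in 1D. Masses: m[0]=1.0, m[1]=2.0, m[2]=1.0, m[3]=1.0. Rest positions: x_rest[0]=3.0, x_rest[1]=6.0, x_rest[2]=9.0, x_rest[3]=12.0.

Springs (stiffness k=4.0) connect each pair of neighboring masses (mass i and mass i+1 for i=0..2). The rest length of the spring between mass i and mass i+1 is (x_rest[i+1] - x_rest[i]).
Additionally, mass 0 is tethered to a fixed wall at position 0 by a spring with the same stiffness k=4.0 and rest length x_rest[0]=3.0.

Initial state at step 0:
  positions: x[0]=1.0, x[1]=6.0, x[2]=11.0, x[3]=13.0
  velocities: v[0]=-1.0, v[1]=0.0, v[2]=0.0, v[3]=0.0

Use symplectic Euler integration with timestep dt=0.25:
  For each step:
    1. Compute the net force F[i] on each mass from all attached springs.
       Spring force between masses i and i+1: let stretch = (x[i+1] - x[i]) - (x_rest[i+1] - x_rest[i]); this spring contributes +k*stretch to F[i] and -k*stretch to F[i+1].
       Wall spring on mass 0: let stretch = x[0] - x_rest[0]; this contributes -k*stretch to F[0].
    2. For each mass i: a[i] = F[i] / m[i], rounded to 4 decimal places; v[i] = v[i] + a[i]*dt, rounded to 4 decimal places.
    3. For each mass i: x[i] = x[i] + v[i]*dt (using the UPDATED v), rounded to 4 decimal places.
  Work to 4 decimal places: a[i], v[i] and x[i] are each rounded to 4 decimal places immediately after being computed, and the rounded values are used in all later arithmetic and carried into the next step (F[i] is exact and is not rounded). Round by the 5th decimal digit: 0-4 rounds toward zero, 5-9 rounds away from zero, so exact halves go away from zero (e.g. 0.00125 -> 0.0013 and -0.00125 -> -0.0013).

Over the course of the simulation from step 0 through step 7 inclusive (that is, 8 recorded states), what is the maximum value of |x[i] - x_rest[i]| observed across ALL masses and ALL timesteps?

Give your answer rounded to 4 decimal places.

Answer: 2.0410

Derivation:
Step 0: x=[1.0000 6.0000 11.0000 13.0000] v=[-1.0000 0.0000 0.0000 0.0000]
Step 1: x=[1.7500 6.0000 10.2500 13.2500] v=[3.0000 0.0000 -3.0000 1.0000]
Step 2: x=[3.1250 6.0000 9.1875 13.5000] v=[5.5000 0.0000 -4.2500 1.0000]
Step 3: x=[4.4375 6.0391 8.4063 13.4219] v=[5.2500 0.1563 -3.1250 -0.3125]
Step 4: x=[5.0410 6.1739 8.2872 12.8399] v=[2.4141 0.5391 -0.4766 -2.3281]
Step 5: x=[4.6675 6.4312 8.7779 11.8697] v=[-1.4940 1.0293 1.9628 -3.8808]
Step 6: x=[3.5681 6.7614 9.4549 10.8766] v=[-4.3978 1.3208 2.7079 -3.9726]
Step 7: x=[2.3750 7.0291 9.8139 10.2780] v=[-4.7726 1.0709 1.4361 -2.3943]
Max displacement = 2.0410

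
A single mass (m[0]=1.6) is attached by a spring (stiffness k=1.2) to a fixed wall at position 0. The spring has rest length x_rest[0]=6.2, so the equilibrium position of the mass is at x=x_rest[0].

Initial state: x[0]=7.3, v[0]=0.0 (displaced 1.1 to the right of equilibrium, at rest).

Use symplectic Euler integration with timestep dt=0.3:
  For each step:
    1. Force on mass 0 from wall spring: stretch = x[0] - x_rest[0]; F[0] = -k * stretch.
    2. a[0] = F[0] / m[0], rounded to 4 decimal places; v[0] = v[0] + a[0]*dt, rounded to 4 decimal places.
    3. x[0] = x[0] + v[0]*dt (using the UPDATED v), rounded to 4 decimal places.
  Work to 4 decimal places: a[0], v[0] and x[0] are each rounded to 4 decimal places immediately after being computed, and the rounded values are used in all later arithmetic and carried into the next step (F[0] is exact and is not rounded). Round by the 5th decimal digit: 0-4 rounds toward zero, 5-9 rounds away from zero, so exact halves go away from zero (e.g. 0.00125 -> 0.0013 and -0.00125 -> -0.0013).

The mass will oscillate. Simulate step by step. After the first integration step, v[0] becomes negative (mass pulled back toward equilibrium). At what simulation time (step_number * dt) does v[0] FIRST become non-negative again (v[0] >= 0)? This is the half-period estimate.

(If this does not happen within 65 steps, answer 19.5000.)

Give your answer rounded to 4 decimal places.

Step 0: x=[7.3000] v=[0.0000]
Step 1: x=[7.2258] v=[-0.2475]
Step 2: x=[7.0823] v=[-0.4783]
Step 3: x=[6.8793] v=[-0.6768]
Step 4: x=[6.6304] v=[-0.8297]
Step 5: x=[6.3525] v=[-0.9265]
Step 6: x=[6.0643] v=[-0.9608]
Step 7: x=[5.7852] v=[-0.9303]
Step 8: x=[5.5341] v=[-0.8370]
Step 9: x=[5.3279] v=[-0.6872]
Step 10: x=[5.1806] v=[-0.4910]
Step 11: x=[5.1021] v=[-0.2616]
Step 12: x=[5.0977] v=[-0.0146]
Step 13: x=[5.1677] v=[0.2334]
First v>=0 after going negative at step 13, time=3.9000

Answer: 3.9000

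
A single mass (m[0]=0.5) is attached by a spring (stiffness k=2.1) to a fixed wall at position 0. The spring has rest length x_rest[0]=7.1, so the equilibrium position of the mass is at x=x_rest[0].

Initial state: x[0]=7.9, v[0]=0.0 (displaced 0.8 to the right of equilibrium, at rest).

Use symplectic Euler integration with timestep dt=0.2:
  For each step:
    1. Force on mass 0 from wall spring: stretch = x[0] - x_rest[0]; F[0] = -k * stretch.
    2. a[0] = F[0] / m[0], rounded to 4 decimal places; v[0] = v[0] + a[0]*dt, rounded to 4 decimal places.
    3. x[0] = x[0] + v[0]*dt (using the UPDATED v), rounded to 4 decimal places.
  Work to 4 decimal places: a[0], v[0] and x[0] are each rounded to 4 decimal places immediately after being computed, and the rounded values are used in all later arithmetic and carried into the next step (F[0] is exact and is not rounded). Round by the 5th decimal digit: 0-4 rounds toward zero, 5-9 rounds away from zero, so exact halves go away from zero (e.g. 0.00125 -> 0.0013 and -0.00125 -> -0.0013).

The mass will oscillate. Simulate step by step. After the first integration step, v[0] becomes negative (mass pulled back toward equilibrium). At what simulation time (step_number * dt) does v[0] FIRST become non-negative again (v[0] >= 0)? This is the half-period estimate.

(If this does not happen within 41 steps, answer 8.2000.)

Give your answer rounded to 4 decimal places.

Answer: 1.6000

Derivation:
Step 0: x=[7.9000] v=[0.0000]
Step 1: x=[7.7656] v=[-0.6720]
Step 2: x=[7.5194] v=[-1.2311]
Step 3: x=[7.2027] v=[-1.5834]
Step 4: x=[6.8688] v=[-1.6697]
Step 5: x=[6.5737] v=[-1.4755]
Step 6: x=[6.3670] v=[-1.0334]
Step 7: x=[6.2835] v=[-0.4177]
Step 8: x=[6.3371] v=[0.2682]
First v>=0 after going negative at step 8, time=1.6000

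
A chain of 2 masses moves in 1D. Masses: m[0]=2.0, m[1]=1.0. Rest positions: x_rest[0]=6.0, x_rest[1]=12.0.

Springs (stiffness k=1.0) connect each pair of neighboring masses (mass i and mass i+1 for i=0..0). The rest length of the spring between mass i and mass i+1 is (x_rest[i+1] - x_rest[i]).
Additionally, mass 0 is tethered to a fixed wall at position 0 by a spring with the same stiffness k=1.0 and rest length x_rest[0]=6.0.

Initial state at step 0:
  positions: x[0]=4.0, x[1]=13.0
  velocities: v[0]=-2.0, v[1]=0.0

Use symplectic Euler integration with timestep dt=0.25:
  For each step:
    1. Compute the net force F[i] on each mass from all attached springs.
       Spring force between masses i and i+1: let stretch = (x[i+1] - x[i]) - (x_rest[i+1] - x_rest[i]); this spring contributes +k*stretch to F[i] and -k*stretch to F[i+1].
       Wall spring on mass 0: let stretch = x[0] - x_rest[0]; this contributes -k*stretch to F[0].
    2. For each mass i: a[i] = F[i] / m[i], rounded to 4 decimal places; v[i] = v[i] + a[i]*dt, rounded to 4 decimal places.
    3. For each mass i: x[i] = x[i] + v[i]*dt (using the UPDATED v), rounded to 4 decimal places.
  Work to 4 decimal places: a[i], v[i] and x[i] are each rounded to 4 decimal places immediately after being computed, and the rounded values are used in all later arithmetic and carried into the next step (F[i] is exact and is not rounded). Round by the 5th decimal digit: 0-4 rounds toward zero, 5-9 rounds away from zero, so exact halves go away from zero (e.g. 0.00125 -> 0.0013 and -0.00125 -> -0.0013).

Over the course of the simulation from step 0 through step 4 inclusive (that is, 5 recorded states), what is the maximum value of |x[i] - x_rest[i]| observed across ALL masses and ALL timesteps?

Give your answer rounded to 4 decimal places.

Step 0: x=[4.0000 13.0000] v=[-2.0000 0.0000]
Step 1: x=[3.6563 12.8125] v=[-1.3750 -0.7500]
Step 2: x=[3.4844 12.4277] v=[-0.6875 -1.5391]
Step 3: x=[3.4831 11.8590] v=[-0.0051 -2.2749]
Step 4: x=[3.6347 11.1418] v=[0.6065 -2.8689]
Max displacement = 2.5169

Answer: 2.5169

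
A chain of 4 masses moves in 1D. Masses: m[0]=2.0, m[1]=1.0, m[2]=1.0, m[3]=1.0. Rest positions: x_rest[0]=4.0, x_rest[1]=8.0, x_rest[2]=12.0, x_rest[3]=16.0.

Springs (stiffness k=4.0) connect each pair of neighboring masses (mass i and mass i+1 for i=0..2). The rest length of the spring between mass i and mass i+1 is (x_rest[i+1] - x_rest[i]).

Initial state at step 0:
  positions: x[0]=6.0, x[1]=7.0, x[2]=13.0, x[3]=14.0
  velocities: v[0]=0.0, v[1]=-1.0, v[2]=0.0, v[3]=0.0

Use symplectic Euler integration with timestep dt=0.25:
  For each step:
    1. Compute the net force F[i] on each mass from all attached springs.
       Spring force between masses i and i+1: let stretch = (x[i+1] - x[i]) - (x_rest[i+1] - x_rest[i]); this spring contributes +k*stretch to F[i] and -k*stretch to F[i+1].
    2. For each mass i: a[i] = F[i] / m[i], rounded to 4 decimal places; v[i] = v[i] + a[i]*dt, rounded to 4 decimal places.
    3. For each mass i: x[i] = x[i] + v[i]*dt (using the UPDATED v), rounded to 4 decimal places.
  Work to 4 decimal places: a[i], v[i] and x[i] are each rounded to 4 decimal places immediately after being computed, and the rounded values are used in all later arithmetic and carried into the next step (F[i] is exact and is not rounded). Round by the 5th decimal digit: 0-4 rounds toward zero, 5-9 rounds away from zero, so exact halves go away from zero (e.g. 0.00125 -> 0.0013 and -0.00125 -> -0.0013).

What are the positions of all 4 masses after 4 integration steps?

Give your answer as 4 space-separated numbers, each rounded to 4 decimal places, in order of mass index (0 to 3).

Step 0: x=[6.0000 7.0000 13.0000 14.0000] v=[0.0000 -1.0000 0.0000 0.0000]
Step 1: x=[5.6250 8.0000 11.7500 14.7500] v=[-1.5000 4.0000 -5.0000 3.0000]
Step 2: x=[5.0469 9.3438 10.3125 15.7500] v=[-2.3125 5.3750 -5.7500 4.0000]
Step 3: x=[4.5059 9.8555 9.9922 16.3906] v=[-2.1641 2.0468 -1.2812 2.5625]
Step 4: x=[4.1336 9.0640 11.2373 16.4316] v=[-1.4893 -3.1661 4.9805 0.1641]

Answer: 4.1336 9.0640 11.2373 16.4316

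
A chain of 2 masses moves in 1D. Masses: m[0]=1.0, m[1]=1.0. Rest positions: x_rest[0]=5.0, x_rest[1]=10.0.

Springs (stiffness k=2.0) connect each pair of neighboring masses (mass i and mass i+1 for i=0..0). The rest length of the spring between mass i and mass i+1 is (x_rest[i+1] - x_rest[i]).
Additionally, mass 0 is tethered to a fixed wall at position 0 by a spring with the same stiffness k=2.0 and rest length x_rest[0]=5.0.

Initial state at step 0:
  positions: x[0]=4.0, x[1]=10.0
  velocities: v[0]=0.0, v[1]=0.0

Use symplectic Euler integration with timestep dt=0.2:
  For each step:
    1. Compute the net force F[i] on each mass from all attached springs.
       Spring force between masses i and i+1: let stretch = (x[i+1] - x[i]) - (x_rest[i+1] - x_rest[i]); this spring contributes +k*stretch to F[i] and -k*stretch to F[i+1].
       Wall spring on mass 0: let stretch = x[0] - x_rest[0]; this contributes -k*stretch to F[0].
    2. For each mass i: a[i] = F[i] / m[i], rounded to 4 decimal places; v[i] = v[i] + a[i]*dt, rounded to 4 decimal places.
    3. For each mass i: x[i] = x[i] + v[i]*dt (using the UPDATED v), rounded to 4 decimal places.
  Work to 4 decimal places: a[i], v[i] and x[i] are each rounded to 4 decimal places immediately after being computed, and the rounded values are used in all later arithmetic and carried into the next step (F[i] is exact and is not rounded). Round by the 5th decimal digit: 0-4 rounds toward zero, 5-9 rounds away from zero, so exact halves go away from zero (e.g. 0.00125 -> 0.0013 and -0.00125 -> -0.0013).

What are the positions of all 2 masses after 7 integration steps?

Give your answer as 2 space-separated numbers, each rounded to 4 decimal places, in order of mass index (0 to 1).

Answer: 5.6345 9.4496

Derivation:
Step 0: x=[4.0000 10.0000] v=[0.0000 0.0000]
Step 1: x=[4.1600 9.9200] v=[0.8000 -0.4000]
Step 2: x=[4.4480 9.7792] v=[1.4400 -0.7040]
Step 3: x=[4.8067 9.6119] v=[1.7933 -0.8365]
Step 4: x=[5.1652 9.4602] v=[1.7927 -0.7586]
Step 5: x=[5.4541 9.3649] v=[1.4446 -0.4766]
Step 6: x=[5.6196 9.3567] v=[0.8273 -0.0409]
Step 7: x=[5.6345 9.4496] v=[0.0743 0.4643]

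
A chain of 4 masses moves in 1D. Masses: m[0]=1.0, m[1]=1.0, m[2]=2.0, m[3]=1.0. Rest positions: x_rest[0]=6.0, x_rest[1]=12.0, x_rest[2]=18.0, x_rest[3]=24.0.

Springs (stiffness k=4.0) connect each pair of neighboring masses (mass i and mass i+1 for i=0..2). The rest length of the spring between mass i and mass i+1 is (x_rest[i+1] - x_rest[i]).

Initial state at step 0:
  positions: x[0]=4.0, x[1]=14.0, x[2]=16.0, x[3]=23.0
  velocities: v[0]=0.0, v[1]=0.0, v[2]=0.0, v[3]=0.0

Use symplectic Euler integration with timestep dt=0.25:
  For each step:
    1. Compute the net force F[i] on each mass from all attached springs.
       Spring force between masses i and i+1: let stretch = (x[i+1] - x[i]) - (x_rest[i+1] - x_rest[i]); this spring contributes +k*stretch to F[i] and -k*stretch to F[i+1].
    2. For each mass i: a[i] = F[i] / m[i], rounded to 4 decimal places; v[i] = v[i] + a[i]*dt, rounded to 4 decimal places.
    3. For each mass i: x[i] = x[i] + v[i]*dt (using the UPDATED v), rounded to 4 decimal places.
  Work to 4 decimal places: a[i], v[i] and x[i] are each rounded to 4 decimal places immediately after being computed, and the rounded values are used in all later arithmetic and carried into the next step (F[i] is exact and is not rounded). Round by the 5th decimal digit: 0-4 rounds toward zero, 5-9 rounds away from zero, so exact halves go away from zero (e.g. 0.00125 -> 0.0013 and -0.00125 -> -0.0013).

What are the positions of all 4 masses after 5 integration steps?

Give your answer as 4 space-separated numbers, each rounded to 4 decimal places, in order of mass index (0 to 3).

Answer: 4.6553 11.1262 16.9598 23.2991

Derivation:
Step 0: x=[4.0000 14.0000 16.0000 23.0000] v=[0.0000 0.0000 0.0000 0.0000]
Step 1: x=[5.0000 12.0000 16.6250 22.7500] v=[4.0000 -8.0000 2.5000 -1.0000]
Step 2: x=[6.2500 9.4063 17.4375 22.4688] v=[5.0000 -10.3750 3.2500 -1.1250]
Step 3: x=[6.7891 8.0313 17.8750 22.4297] v=[2.1563 -5.5001 1.7501 -0.1563]
Step 4: x=[6.1387 8.8067 17.6514 22.7520] v=[-2.6015 3.1014 -0.8944 1.2890]
Step 5: x=[4.6553 11.1262 16.9598 23.2991] v=[-5.9335 9.2781 -2.7665 2.1884]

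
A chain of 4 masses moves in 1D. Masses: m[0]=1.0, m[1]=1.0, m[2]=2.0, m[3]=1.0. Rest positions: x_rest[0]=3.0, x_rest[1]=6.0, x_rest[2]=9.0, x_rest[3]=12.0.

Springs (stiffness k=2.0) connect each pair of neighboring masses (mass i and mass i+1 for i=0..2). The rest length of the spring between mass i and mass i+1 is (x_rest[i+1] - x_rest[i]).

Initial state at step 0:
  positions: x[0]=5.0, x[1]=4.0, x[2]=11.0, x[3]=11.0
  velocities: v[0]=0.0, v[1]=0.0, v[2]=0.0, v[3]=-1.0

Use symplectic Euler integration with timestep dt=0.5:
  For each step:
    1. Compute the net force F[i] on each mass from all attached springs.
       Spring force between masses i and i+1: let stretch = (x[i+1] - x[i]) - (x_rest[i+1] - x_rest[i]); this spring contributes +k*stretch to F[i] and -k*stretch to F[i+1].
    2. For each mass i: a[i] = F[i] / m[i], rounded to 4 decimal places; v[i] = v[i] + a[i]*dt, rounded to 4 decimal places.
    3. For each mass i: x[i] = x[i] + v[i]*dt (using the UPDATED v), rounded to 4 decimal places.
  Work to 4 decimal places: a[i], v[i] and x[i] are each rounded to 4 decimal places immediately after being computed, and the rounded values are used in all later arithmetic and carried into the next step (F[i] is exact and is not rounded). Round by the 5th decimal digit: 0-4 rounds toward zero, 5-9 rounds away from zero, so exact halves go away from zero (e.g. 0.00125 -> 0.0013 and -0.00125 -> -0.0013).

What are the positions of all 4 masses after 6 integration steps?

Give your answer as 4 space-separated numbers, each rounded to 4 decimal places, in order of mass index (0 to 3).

Answer: 1.5040 7.7266 9.0431 11.6837

Derivation:
Step 0: x=[5.0000 4.0000 11.0000 11.0000] v=[0.0000 0.0000 0.0000 -1.0000]
Step 1: x=[3.0000 8.0000 9.2500 12.0000] v=[-4.0000 8.0000 -3.5000 2.0000]
Step 2: x=[2.0000 10.1250 7.8750 13.1250] v=[-2.0000 4.2500 -2.7500 2.2500]
Step 3: x=[3.5625 7.0625 8.3750 13.1250] v=[3.1250 -6.1250 1.0000 0.0000]
Step 4: x=[5.3750 2.9063 9.7344 12.2500] v=[3.6250 -8.3125 2.7188 -1.7500]
Step 5: x=[4.4532 3.3985 10.0157 11.6172] v=[-1.8437 0.9843 0.5626 -1.2656]
Step 6: x=[1.5040 7.7266 9.0431 11.6837] v=[-5.8984 8.6562 -1.9453 0.1329]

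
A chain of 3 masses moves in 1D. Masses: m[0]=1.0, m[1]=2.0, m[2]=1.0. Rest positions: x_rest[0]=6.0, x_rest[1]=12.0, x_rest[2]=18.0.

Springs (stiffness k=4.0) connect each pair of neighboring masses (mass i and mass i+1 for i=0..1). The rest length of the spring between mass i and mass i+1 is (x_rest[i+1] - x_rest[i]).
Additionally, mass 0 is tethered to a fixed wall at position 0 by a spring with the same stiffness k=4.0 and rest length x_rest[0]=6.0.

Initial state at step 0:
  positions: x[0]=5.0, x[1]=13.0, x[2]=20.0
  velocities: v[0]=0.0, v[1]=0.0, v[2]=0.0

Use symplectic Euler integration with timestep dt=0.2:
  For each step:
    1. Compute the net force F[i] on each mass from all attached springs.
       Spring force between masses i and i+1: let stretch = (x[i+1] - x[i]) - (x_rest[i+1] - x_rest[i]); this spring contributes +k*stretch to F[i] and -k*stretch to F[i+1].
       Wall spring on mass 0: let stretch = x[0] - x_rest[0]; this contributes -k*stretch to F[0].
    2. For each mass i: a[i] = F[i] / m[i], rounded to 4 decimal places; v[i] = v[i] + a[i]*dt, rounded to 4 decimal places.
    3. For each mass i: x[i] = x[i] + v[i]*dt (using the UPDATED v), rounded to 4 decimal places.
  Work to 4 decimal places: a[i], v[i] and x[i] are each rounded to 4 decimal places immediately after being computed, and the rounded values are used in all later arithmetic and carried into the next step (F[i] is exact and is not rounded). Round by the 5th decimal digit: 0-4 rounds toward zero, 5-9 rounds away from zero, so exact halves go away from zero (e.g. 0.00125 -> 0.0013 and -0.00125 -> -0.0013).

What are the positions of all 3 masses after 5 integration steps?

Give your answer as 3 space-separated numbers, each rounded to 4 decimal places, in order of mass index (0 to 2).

Step 0: x=[5.0000 13.0000 20.0000] v=[0.0000 0.0000 0.0000]
Step 1: x=[5.4800 12.9200 19.8400] v=[2.4000 -0.4000 -0.8000]
Step 2: x=[6.2736 12.7984 19.5328] v=[3.9680 -0.6080 -1.5360]
Step 3: x=[7.1074 12.6936 19.1081] v=[4.1690 -0.5242 -2.1235]
Step 4: x=[7.6978 12.6550 18.6171] v=[2.9520 -0.1929 -2.4551]
Step 5: x=[7.8497 12.6968 18.1321] v=[0.7595 0.2091 -2.4248]

Answer: 7.8497 12.6968 18.1321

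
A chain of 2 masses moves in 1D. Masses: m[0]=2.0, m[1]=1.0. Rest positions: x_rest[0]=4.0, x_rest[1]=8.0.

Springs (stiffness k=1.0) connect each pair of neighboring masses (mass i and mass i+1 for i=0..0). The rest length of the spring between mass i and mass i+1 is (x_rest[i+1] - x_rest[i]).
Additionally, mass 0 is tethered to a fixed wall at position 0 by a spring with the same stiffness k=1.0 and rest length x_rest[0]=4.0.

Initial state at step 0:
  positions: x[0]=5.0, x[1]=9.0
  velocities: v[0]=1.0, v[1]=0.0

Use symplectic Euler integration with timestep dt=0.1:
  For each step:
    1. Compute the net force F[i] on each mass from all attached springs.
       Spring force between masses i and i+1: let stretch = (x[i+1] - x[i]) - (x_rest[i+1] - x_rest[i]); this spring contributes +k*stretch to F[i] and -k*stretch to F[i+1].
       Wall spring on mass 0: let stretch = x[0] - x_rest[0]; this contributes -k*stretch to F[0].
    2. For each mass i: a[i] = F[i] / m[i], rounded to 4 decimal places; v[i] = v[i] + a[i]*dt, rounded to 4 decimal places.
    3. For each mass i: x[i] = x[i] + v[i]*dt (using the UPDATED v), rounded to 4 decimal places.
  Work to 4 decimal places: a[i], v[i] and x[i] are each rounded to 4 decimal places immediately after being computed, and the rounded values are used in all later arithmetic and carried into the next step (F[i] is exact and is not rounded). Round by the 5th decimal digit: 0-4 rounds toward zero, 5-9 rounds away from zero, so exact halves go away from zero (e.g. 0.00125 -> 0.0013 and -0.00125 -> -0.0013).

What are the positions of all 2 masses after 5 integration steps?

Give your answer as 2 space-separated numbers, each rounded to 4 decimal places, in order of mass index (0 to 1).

Step 0: x=[5.0000 9.0000] v=[1.0000 0.0000]
Step 1: x=[5.0950 9.0000] v=[0.9500 0.0000]
Step 2: x=[5.1841 9.0010] v=[0.8905 0.0095]
Step 3: x=[5.2663 9.0038] v=[0.8221 0.0278]
Step 4: x=[5.3409 9.0092] v=[0.7457 0.0541]
Step 5: x=[5.4071 9.0179] v=[0.6621 0.0873]

Answer: 5.4071 9.0179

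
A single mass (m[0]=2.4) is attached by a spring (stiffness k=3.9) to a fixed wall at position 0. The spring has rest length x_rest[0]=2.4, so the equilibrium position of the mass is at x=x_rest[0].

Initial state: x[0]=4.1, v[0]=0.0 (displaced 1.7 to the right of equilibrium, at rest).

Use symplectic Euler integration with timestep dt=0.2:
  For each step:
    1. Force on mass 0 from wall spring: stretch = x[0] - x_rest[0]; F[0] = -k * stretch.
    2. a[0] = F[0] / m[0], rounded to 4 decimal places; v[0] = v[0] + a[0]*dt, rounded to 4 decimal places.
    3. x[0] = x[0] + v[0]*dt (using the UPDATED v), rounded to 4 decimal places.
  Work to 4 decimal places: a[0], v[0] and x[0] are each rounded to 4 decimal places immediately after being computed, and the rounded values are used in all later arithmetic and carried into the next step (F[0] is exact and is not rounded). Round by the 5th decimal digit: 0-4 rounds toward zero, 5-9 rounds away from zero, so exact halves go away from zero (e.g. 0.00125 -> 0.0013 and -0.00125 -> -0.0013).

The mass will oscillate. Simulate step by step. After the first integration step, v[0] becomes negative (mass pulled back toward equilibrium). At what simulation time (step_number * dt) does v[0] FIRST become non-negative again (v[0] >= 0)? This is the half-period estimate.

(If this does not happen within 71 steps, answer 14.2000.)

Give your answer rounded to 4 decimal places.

Answer: 2.6000

Derivation:
Step 0: x=[4.1000] v=[0.0000]
Step 1: x=[3.9895] v=[-0.5525]
Step 2: x=[3.7757] v=[-1.0691]
Step 3: x=[3.4725] v=[-1.5162]
Step 4: x=[3.0995] v=[-1.8648]
Step 5: x=[2.6811] v=[-2.0921]
Step 6: x=[2.2444] v=[-2.1835]
Step 7: x=[1.8178] v=[-2.1329]
Step 8: x=[1.4291] v=[-1.9437]
Step 9: x=[1.1035] v=[-1.6282]
Step 10: x=[0.8621] v=[-1.2068]
Step 11: x=[0.7207] v=[-0.7070]
Step 12: x=[0.6885] v=[-0.1612]
Step 13: x=[0.7675] v=[0.3950]
First v>=0 after going negative at step 13, time=2.6000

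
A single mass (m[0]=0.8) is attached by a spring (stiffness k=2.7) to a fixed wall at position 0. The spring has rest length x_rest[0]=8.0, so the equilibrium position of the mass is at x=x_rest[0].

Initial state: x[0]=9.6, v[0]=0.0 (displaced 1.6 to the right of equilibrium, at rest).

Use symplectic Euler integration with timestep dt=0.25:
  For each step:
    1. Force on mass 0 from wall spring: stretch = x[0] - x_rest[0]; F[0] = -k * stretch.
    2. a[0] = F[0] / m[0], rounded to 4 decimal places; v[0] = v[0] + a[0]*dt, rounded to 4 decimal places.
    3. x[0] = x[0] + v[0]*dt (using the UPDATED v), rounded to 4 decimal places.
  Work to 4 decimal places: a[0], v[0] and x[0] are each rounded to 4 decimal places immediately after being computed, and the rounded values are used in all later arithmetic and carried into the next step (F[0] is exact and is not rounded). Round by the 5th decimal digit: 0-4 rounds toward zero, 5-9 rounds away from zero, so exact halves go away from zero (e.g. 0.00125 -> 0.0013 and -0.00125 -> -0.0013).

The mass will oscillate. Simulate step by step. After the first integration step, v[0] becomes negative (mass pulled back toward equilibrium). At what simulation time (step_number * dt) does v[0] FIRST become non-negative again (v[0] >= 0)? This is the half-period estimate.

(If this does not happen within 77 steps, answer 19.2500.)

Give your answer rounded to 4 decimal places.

Answer: 1.7500

Derivation:
Step 0: x=[9.6000] v=[0.0000]
Step 1: x=[9.2625] v=[-1.3500]
Step 2: x=[8.6587] v=[-2.4152]
Step 3: x=[7.9160] v=[-2.9710]
Step 4: x=[7.1910] v=[-2.9001]
Step 5: x=[6.6366] v=[-2.2175]
Step 6: x=[6.3698] v=[-1.0671]
Step 7: x=[6.4469] v=[0.3084]
First v>=0 after going negative at step 7, time=1.7500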